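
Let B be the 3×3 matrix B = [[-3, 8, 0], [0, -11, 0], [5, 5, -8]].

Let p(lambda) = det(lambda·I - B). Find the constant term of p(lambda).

264

p(lambda) = lambda^3 + 22·lambda^2 + 145·lambda + 264.
The constant term is 264.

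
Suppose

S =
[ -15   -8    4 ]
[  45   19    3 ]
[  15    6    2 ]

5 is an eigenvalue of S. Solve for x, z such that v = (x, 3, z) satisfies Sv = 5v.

We need (S - 5I)v = 0.
S - 5I = [[-20, -8, 4], [45, 14, 3], [15, 6, -3]].
Row 1: (-20)·x + (-8)·3 + (4)·z = 0
Row 2: (45)·x + (14)·3 + (3)·z = 0
Row 3: (15)·x + (6)·3 + (-3)·z = 0
Solving gives x = -1, z = 1.
Check: S·(-1, 3, 1) = (-5, 15, 5) = 5·(-1, 3, 1).

-1, 1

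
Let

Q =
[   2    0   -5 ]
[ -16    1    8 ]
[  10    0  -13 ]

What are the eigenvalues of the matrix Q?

-8, -3, 1

The characteristic polynomial is p(μ) = det(μI - Q).
Expanding along the first row, p(μ) = μ^3 + 10μ^2 + 13μ - 24.
Rational-root test: μ = 1 gives p(1) = 0.
Dividing by (μ - 1) leaves μ^2 + 11μ + 24.
The quadratic factors as (μ + 8)·(μ + 3).
Eigenvalues: -8, -3, 1.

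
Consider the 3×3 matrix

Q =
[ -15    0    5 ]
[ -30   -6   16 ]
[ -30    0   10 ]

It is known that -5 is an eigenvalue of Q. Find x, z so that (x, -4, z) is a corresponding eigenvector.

We need (Q + 5I)v = 0.
Q + 5I = [[-10, 0, 5], [-30, -1, 16], [-30, 0, 15]].
Row 1: (-10)·x + (0)·-4 + (5)·z = 0
Row 2: (-30)·x + (-1)·-4 + (16)·z = 0
Row 3: (-30)·x + (0)·-4 + (15)·z = 0
Solving gives x = -2, z = -4.
Check: Q·(-2, -4, -4) = (10, 20, 20) = -5·(-2, -4, -4).

-2, -4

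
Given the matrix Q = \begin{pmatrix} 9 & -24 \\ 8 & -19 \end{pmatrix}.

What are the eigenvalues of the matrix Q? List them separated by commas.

-7, -3

det(Q - μI) = (9 - μ)(-19 - μ) - (-24)·(8) = μ^2 + 10μ + 21.
This factors as (μ + 7)·(μ + 3) = 0.
Eigenvalues: -7, -3.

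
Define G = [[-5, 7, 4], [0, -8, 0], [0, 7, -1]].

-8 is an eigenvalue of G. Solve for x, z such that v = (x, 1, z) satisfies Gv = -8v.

We need (G + 8I)v = 0.
G + 8I = [[3, 7, 4], [0, 0, 0], [0, 7, 7]].
Row 1: (3)·x + (7)·1 + (4)·z = 0
Row 2: (0)·x + (0)·1 + (0)·z = 0
Row 3: (0)·x + (7)·1 + (7)·z = 0
Solving gives x = -1, z = -1.
Check: G·(-1, 1, -1) = (8, -8, 8) = -8·(-1, 1, -1).

-1, -1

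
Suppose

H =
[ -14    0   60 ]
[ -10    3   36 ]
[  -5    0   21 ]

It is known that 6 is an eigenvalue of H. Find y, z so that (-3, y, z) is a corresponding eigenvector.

We need (H - 6I)v = 0.
H - 6I = [[-20, 0, 60], [-10, -3, 36], [-5, 0, 15]].
Row 1: (-20)·-3 + (0)·y + (60)·z = 0
Row 2: (-10)·-3 + (-3)·y + (36)·z = 0
Row 3: (-5)·-3 + (0)·y + (15)·z = 0
Solving gives y = -2, z = -1.
Check: H·(-3, -2, -1) = (-18, -12, -6) = 6·(-3, -2, -1).

-2, -1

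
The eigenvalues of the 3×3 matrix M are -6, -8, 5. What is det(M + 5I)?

30

If M has eigenvalues -6, -8, 5, then M + 5I has eigenvalues -1, -3, 10.
det(M + 5I) = (-1) · (-3) · (10) = 30.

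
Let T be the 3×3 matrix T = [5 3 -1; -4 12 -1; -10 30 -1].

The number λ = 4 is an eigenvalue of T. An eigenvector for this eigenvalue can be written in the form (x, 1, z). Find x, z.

We need (T - 4I)v = 0.
T - 4I = [[1, 3, -1], [-4, 8, -1], [-10, 30, -5]].
Row 1: (1)·x + (3)·1 + (-1)·z = 0
Row 2: (-4)·x + (8)·1 + (-1)·z = 0
Row 3: (-10)·x + (30)·1 + (-5)·z = 0
Solving gives x = 1, z = 4.
Check: T·(1, 1, 4) = (4, 4, 16) = 4·(1, 1, 4).

1, 4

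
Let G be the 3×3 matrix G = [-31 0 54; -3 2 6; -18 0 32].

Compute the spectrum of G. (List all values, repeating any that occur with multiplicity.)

-4, 2, 5

The characteristic polynomial is p(lambda) = det(lambda·I - G).
Cofactor expansion gives p(lambda) = lambda^3 - 3·lambda^2 - 18·lambda + 40.
Since p(-4) = 0, lambda = -4 is a root.
Factor out (lambda + 4): p(lambda) = (lambda + 4)·(lambda^2 - 7·lambda + 10).
The quadratic factors as (lambda - 2)·(lambda - 5).
Eigenvalues: -4, 2, 5.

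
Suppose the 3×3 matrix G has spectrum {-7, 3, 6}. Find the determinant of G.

det(G) is the product of the eigenvalues: (-7) · (3) · (6) = -126.

-126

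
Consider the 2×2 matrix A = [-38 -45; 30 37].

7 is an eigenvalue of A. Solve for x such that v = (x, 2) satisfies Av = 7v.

We need (A - 7I)v = 0.
A - 7I = [[-45, -45], [30, 30]].
Row 1: (-45)·x + (-45)·2 = 0
Row 2: (30)·x + (30)·2 = 0
Solving gives x = -2.
Check: A·(-2, 2) = (-14, 14) = 7·(-2, 2).

-2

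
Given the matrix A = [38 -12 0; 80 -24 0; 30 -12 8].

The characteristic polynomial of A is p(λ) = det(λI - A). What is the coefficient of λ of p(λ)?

160

p(λ) = λ^3 - 22λ^2 + 160λ - 384.
The coefficient of λ is 160.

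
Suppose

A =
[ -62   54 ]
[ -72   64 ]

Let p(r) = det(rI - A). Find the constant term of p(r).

p(r) = r^2 - 2r - 80.
The constant term is -80.

-80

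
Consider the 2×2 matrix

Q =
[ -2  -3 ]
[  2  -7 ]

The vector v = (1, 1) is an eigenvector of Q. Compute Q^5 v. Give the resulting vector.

(-3125, -3125)

First find the eigenvalue: Qv = (-5, -5) = -5·(1, 1), so λ = -5.
Then Q^5 v = λ^5·v = (-5)^5·(1, 1) = -3125·(1, 1) = (-3125, -3125).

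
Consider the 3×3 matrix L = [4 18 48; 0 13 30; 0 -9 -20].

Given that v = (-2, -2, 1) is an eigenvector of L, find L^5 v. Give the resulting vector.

(64, 64, -32)

First find the eigenvalue: Lv = (4, 4, -2) = -2·(-2, -2, 1), so λ = -2.
Then L^5 v = λ^5·v = (-2)^5·(-2, -2, 1) = -32·(-2, -2, 1) = (64, 64, -32).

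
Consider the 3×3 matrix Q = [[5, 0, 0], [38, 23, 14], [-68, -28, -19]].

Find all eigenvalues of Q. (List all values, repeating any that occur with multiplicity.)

The characteristic polynomial is p(lambda) = det(lambda·I - Q).
Expanding the 3×3 determinant: p(lambda) = lambda^3 - 9·lambda^2 - 25·lambda + 225.
Try lambda = -5: p(-5) = 0, so -5 is a root.
Factor out (lambda + 5): p(lambda) = (lambda + 5)·(lambda^2 - 14·lambda + 45).
The quadratic factors as (lambda - 5)·(lambda - 9).
Eigenvalues: -5, 5, 9.

-5, 5, 9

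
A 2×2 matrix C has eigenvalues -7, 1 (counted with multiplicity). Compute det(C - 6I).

If C has eigenvalues -7, 1, then C - 6I has eigenvalues -13, -5.
det(C - 6I) = (-13) · (-5) = 65.

65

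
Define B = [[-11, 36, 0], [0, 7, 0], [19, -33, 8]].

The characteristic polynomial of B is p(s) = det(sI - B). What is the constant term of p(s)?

616

p(s) = s^3 - 4s^2 - 109s + 616.
The constant term is 616.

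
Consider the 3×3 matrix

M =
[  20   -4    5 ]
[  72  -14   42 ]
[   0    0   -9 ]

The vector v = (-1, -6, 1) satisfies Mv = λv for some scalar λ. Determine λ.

Compute Mv: M·(-1, -6, 1) = (9, 54, -9).
Since Mv = λv, compare component 1: 9 = λ·-1, so λ = -9.

-9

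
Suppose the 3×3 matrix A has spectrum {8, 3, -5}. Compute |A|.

det(A) is the product of the eigenvalues: (8) · (3) · (-5) = -120.

-120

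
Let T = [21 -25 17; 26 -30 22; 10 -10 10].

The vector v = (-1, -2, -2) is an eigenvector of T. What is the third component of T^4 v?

First find the eigenvalue: Tv = (-5, -10, -10) = 5·(-1, -2, -2), so λ = 5.
Then T^4 v = λ^4·v = 5^4·(-1, -2, -2) = 625·(-1, -2, -2) = (-625, -1250, -1250).

-1250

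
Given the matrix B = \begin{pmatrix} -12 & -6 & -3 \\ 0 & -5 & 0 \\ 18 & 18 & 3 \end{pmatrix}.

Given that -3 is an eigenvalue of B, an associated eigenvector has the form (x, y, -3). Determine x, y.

1, 0

We need (B + 3I)v = 0.
B + 3I = [[-9, -6, -3], [0, -2, 0], [18, 18, 6]].
Row 1: (-9)·x + (-6)·y + (-3)·-3 = 0
Row 2: (0)·x + (-2)·y + (0)·-3 = 0
Row 3: (18)·x + (18)·y + (6)·-3 = 0
Solving gives x = 1, y = 0.
Check: B·(1, 0, -3) = (-3, 0, 9) = -3·(1, 0, -3).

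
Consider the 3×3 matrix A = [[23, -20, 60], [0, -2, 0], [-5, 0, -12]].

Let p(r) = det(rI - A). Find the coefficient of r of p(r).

2

p(r) = r^3 - 9r^2 + 2r + 48.
The coefficient of r is 2.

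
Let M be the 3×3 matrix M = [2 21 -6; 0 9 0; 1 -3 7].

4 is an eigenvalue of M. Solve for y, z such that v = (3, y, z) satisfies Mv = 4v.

We need (M - 4I)v = 0.
M - 4I = [[-2, 21, -6], [0, 5, 0], [1, -3, 3]].
Row 1: (-2)·3 + (21)·y + (-6)·z = 0
Row 2: (0)·3 + (5)·y + (0)·z = 0
Row 3: (1)·3 + (-3)·y + (3)·z = 0
Solving gives y = 0, z = -1.
Check: M·(3, 0, -1) = (12, 0, -4) = 4·(3, 0, -1).

0, -1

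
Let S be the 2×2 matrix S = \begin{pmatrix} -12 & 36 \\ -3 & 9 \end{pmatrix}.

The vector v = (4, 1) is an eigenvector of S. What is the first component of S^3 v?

-108

First find the eigenvalue: Sv = (-12, -3) = -3·(4, 1), so λ = -3.
Then S^3 v = λ^3·v = (-3)^3·(4, 1) = -27·(4, 1) = (-108, -27).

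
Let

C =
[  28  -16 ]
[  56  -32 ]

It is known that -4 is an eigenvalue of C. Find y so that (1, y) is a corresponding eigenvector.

2

We need (C + 4I)v = 0.
C + 4I = [[32, -16], [56, -28]].
Row 1: (32)·1 + (-16)·y = 0
Row 2: (56)·1 + (-28)·y = 0
Solving gives y = 2.
Check: C·(1, 2) = (-4, -8) = -4·(1, 2).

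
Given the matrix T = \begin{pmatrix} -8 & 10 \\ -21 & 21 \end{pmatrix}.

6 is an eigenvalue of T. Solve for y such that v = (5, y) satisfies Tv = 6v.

We need (T - 6I)v = 0.
T - 6I = [[-14, 10], [-21, 15]].
Row 1: (-14)·5 + (10)·y = 0
Row 2: (-21)·5 + (15)·y = 0
Solving gives y = 7.
Check: T·(5, 7) = (30, 42) = 6·(5, 7).

7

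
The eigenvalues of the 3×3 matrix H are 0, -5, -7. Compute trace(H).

-12

trace(H) is the sum of the eigenvalues: (0) + (-5) + (-7) = -12.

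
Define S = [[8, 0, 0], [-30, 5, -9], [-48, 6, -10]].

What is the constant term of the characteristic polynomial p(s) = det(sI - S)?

-32

p(0) = det(0·I − S) = det(−S) = (−1)^3·det(S).
det(S) = 32, so p(0) = -32.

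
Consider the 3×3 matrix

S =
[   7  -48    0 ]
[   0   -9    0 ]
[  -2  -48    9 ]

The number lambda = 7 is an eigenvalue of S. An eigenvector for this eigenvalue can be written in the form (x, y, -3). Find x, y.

We need (S - 7I)v = 0.
S - 7I = [[0, -48, 0], [0, -16, 0], [-2, -48, 2]].
Row 1: (0)·x + (-48)·y + (0)·-3 = 0
Row 2: (0)·x + (-16)·y + (0)·-3 = 0
Row 3: (-2)·x + (-48)·y + (2)·-3 = 0
Solving gives x = -3, y = 0.
Check: S·(-3, 0, -3) = (-21, 0, -21) = 7·(-3, 0, -3).

-3, 0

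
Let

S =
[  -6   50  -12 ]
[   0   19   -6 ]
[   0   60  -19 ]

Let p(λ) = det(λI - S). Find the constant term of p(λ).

-6

p(λ) = λ^3 + 6λ^2 - λ - 6.
The constant term is -6.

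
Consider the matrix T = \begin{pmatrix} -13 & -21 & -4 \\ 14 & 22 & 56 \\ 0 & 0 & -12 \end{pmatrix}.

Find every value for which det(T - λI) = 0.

-12, 1, 8

Set up det(μI - T) = 0.
Cofactor expansion gives p(μ) = μ^3 + 3μ^2 - 100μ + 96.
Try μ = 8: p(8) = 0, so 8 is a root.
Dividing by (μ - 8) leaves μ^2 + 11μ - 12.
The quadratic factors as (μ + 12)·(μ - 1).
Eigenvalues: -12, 1, 8.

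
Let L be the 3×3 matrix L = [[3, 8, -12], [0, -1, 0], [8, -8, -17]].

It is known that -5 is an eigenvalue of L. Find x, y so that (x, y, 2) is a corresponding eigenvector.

We need (L + 5I)v = 0.
L + 5I = [[8, 8, -12], [0, 4, 0], [8, -8, -12]].
Row 1: (8)·x + (8)·y + (-12)·2 = 0
Row 2: (0)·x + (4)·y + (0)·2 = 0
Row 3: (8)·x + (-8)·y + (-12)·2 = 0
Solving gives x = 3, y = 0.
Check: L·(3, 0, 2) = (-15, 0, -10) = -5·(3, 0, 2).

3, 0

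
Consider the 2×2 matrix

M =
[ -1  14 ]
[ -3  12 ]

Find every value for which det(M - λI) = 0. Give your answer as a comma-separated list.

det(M - λI) = (-1 - λ)(12 - λ) - (14)·(-3) = λ^2 - 11λ + 30.
This factors as (λ - 5)·(λ - 6) = 0.
Eigenvalues: 5, 6.

5, 6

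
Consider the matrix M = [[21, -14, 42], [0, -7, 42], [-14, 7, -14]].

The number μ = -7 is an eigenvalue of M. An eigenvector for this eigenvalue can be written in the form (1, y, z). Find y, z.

We need (M + 7I)v = 0.
M + 7I = [[28, -14, 42], [0, 0, 42], [-14, 7, -7]].
Row 1: (28)·1 + (-14)·y + (42)·z = 0
Row 2: (0)·1 + (0)·y + (42)·z = 0
Row 3: (-14)·1 + (7)·y + (-7)·z = 0
Solving gives y = 2, z = 0.
Check: M·(1, 2, 0) = (-7, -14, 0) = -7·(1, 2, 0).

2, 0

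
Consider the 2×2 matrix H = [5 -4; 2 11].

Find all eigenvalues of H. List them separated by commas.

det(H - lambda·I) = (5 - lambda)(11 - lambda) - (-4)·(2) = lambda^2 - 16·lambda + 63.
This factors as (lambda - 7)·(lambda - 9) = 0.
Eigenvalues: 7, 9.

7, 9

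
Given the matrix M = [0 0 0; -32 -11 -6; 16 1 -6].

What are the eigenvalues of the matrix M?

-9, -8, 0

The characteristic polynomial is p(μ) = det(μI - M).
Expanding the 3×3 determinant: p(μ) = μ^3 + 17μ^2 + 72μ.
Since p(0) = 0, μ = 0 is a root.
Factor out μ: p(μ) = μ·(μ^2 + 17μ + 72).
The quadratic factors as (μ + 9)·(μ + 8).
Eigenvalues: -9, -8, 0.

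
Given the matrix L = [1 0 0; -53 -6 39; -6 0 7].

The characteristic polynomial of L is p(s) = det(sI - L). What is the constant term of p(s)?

42

p(s) = s^3 - 2s^2 - 41s + 42.
The constant term is 42.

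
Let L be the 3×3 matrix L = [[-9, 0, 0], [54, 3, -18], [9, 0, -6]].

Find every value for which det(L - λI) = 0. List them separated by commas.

The characteristic polynomial is p(s) = det(sI - L).
Expanding along the first row, p(s) = s^3 + 12s^2 + 9s - 162.
Rational-root test: s = -6 gives p(-6) = 0.
Dividing by (s + 6) leaves s^2 + 6s - 27.
The quadratic factors as (s + 9)·(s - 3).
Eigenvalues: -9, -6, 3.

-9, -6, 3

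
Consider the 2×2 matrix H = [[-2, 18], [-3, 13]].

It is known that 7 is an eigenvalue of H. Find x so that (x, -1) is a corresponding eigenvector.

-2

We need (H - 7I)v = 0.
H - 7I = [[-9, 18], [-3, 6]].
Row 1: (-9)·x + (18)·-1 = 0
Row 2: (-3)·x + (6)·-1 = 0
Solving gives x = -2.
Check: H·(-2, -1) = (-14, -7) = 7·(-2, -1).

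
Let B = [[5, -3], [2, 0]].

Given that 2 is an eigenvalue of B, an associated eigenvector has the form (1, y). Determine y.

1

We need (B - 2I)v = 0.
B - 2I = [[3, -3], [2, -2]].
Row 1: (3)·1 + (-3)·y = 0
Row 2: (2)·1 + (-2)·y = 0
Solving gives y = 1.
Check: B·(1, 1) = (2, 2) = 2·(1, 1).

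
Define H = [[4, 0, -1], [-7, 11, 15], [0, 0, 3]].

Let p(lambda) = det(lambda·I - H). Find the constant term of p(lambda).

p(lambda) = lambda^3 - 18·lambda^2 + 89·lambda - 132.
The constant term is -132.

-132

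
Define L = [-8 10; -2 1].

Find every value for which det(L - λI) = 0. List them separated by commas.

-4, -3

det(L - rI) = (-8 - r)(1 - r) - (10)·(-2) = r^2 + 7r + 12.
This factors as (r + 4)·(r + 3) = 0.
Eigenvalues: -4, -3.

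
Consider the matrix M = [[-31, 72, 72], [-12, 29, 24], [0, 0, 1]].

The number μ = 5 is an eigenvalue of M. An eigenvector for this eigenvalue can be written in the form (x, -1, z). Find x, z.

We need (M - 5I)v = 0.
M - 5I = [[-36, 72, 72], [-12, 24, 24], [0, 0, -4]].
Row 1: (-36)·x + (72)·-1 + (72)·z = 0
Row 2: (-12)·x + (24)·-1 + (24)·z = 0
Row 3: (0)·x + (0)·-1 + (-4)·z = 0
Solving gives x = -2, z = 0.
Check: M·(-2, -1, 0) = (-10, -5, 0) = 5·(-2, -1, 0).

-2, 0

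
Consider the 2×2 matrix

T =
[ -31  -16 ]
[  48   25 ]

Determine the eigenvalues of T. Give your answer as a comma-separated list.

-7, 1

det(T - sI) = (-31 - s)(25 - s) - (-16)·(48) = s^2 + 6s - 7.
This factors as (s + 7)·(s - 1) = 0.
Eigenvalues: -7, 1.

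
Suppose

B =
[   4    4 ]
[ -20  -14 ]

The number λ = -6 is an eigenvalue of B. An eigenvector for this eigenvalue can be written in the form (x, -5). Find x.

2

We need (B + 6I)v = 0.
B + 6I = [[10, 4], [-20, -8]].
Row 1: (10)·x + (4)·-5 = 0
Row 2: (-20)·x + (-8)·-5 = 0
Solving gives x = 2.
Check: B·(2, -5) = (-12, 30) = -6·(2, -5).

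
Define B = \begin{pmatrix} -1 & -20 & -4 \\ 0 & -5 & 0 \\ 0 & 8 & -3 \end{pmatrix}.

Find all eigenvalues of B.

The characteristic polynomial is p(t) = det(tI - B).
Cofactor expansion gives p(t) = t^3 + 9t^2 + 23t + 15.
Try t = -5: p(-5) = 0, so -5 is a root.
Factor out (t + 5): p(t) = (t + 5)·(t^2 + 4t + 3).
The quadratic factors as (t + 3)·(t + 1).
Eigenvalues: -5, -3, -1.

-5, -3, -1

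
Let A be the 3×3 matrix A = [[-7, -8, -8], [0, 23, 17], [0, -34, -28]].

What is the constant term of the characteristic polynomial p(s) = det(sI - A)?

-462

p(0) = det(0·I − A) = det(−A) = (−1)^3·det(A).
det(A) = 462, so p(0) = -462.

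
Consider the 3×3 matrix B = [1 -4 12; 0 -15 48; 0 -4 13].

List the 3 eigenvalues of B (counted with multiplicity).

-3, 1, 1

Set up det(λI - B) = 0.
Cofactor expansion gives p(λ) = λ^3 + λ^2 - 5λ + 3.
Try λ = 1: p(1) = 0, so 1 is a root.
Dividing by (λ - 1) leaves λ^2 + 2λ - 3.
The quadratic factors as (λ + 3)·(λ - 1).
Eigenvalues: -3, 1, 1.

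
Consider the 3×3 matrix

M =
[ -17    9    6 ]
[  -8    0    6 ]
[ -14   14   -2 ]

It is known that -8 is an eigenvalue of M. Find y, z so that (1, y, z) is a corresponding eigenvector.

1, 0

We need (M + 8I)v = 0.
M + 8I = [[-9, 9, 6], [-8, 8, 6], [-14, 14, 6]].
Row 1: (-9)·1 + (9)·y + (6)·z = 0
Row 2: (-8)·1 + (8)·y + (6)·z = 0
Row 3: (-14)·1 + (14)·y + (6)·z = 0
Solving gives y = 1, z = 0.
Check: M·(1, 1, 0) = (-8, -8, 0) = -8·(1, 1, 0).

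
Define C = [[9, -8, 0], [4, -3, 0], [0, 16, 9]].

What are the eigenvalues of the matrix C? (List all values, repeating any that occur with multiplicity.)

1, 5, 9

The characteristic polynomial is p(s) = det(sI - C).
Expanding the 3×3 determinant: p(s) = s^3 - 15s^2 + 59s - 45.
Rational-root test: s = 5 gives p(5) = 0.
Factor out (s - 5): p(s) = (s - 5)·(s^2 - 10s + 9).
The quadratic factors as (s - 1)·(s - 9).
Eigenvalues: 1, 5, 9.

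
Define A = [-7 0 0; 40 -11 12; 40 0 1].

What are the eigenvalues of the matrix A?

-11, -7, 1

The characteristic polynomial is p(s) = det(sI - A).
Expanding along the first row, p(s) = s^3 + 17s^2 + 59s - 77.
Since p(-11) = 0, s = -11 is a root.
Factor out (s + 11): p(s) = (s + 11)·(s^2 + 6s - 7).
The quadratic factors as (s + 7)·(s - 1).
Eigenvalues: -11, -7, 1.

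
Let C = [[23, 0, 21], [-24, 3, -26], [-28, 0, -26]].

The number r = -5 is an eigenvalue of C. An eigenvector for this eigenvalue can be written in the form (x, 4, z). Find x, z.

-3, 4

We need (C + 5I)v = 0.
C + 5I = [[28, 0, 21], [-24, 8, -26], [-28, 0, -21]].
Row 1: (28)·x + (0)·4 + (21)·z = 0
Row 2: (-24)·x + (8)·4 + (-26)·z = 0
Row 3: (-28)·x + (0)·4 + (-21)·z = 0
Solving gives x = -3, z = 4.
Check: C·(-3, 4, 4) = (15, -20, -20) = -5·(-3, 4, 4).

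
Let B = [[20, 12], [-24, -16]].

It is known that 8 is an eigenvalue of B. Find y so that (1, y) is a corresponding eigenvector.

We need (B - 8I)v = 0.
B - 8I = [[12, 12], [-24, -24]].
Row 1: (12)·1 + (12)·y = 0
Row 2: (-24)·1 + (-24)·y = 0
Solving gives y = -1.
Check: B·(1, -1) = (8, -8) = 8·(1, -1).

-1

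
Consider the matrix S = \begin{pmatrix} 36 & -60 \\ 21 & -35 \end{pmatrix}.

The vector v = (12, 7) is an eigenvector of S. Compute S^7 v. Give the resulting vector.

First find the eigenvalue: Sv = (12, 7) = 1·(12, 7), so λ = 1.
Then S^7 v = λ^7·v = 1^7·(12, 7) = 1·(12, 7) = (12, 7).

(12, 7)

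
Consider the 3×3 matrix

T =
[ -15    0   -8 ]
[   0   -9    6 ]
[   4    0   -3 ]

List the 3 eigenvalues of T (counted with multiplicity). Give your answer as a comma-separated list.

The characteristic polynomial is p(r) = det(rI - T).
Expanding along the first row, p(r) = r^3 + 27r^2 + 239r + 693.
Try r = -7: p(-7) = 0, so -7 is a root.
Dividing by (r + 7) leaves r^2 + 20r + 99.
The quadratic factors as (r + 11)·(r + 9).
Eigenvalues: -11, -9, -7.

-11, -9, -7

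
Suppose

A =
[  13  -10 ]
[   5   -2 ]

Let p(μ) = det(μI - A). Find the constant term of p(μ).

p(μ) = μ^2 - 11μ + 24.
The constant term is 24.

24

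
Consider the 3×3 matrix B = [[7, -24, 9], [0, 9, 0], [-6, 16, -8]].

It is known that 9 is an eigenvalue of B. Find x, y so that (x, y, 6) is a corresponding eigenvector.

We need (B - 9I)v = 0.
B - 9I = [[-2, -24, 9], [0, 0, 0], [-6, 16, -17]].
Row 1: (-2)·x + (-24)·y + (9)·6 = 0
Row 2: (0)·x + (0)·y + (0)·6 = 0
Row 3: (-6)·x + (16)·y + (-17)·6 = 0
Solving gives x = -9, y = 3.
Check: B·(-9, 3, 6) = (-81, 27, 54) = 9·(-9, 3, 6).

-9, 3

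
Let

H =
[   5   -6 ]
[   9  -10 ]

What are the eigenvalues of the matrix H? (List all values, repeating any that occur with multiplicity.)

det(H - tI) = (5 - t)(-10 - t) - (-6)·(9) = t^2 + 5t + 4.
This factors as (t + 4)·(t + 1) = 0.
Eigenvalues: -4, -1.

-4, -1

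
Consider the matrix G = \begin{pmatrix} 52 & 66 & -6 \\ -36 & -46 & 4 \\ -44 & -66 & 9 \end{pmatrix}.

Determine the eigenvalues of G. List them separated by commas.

-2, 8, 9

Set up det(λI - G) = 0.
Cofactor expansion gives p(λ) = λ^3 - 15λ^2 + 38λ + 144.
Since p(8) = 0, λ = 8 is a root.
Factor out (λ - 8): p(λ) = (λ - 8)·(λ^2 - 7λ - 18).
The quadratic factors as (λ + 2)·(λ - 9).
Eigenvalues: -2, 8, 9.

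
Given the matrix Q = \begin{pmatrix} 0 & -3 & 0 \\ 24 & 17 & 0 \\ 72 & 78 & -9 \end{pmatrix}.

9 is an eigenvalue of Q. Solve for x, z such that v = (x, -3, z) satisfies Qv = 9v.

1, -9

We need (Q - 9I)v = 0.
Q - 9I = [[-9, -3, 0], [24, 8, 0], [72, 78, -18]].
Row 1: (-9)·x + (-3)·-3 + (0)·z = 0
Row 2: (24)·x + (8)·-3 + (0)·z = 0
Row 3: (72)·x + (78)·-3 + (-18)·z = 0
Solving gives x = 1, z = -9.
Check: Q·(1, -3, -9) = (9, -27, -81) = 9·(1, -3, -9).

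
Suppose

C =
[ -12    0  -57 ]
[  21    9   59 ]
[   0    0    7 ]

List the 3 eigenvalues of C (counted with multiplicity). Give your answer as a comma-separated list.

-12, 7, 9

The characteristic polynomial is p(λ) = det(λI - C).
Expanding along the first row, p(λ) = λ^3 - 4λ^2 - 129λ + 756.
Since p(7) = 0, λ = 7 is a root.
Factor out (λ - 7): p(λ) = (λ - 7)·(λ^2 + 3λ - 108).
The quadratic factors as (λ + 12)·(λ - 9).
Eigenvalues: -12, 7, 9.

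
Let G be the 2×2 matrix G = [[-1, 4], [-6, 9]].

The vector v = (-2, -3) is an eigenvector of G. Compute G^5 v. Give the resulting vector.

(-6250, -9375)

First find the eigenvalue: Gv = (-10, -15) = 5·(-2, -3), so λ = 5.
Then G^5 v = λ^5·v = 5^5·(-2, -3) = 3125·(-2, -3) = (-6250, -9375).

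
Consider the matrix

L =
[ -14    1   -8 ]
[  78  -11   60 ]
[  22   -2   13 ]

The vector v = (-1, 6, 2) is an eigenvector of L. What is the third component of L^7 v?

-32768

First find the eigenvalue: Lv = (4, -24, -8) = -4·(-1, 6, 2), so λ = -4.
Then L^7 v = λ^7·v = (-4)^7·(-1, 6, 2) = -16384·(-1, 6, 2) = (16384, -98304, -32768).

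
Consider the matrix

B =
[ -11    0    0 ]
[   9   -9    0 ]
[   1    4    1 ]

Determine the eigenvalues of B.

B is lower triangular, so its eigenvalues are the diagonal entries.
Diagonal: -11, -9, 1.

-11, -9, 1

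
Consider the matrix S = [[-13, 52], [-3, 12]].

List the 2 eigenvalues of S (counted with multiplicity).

det(S - sI) = (-13 - s)(12 - s) - (52)·(-3) = s^2 + s.
This factors as (s + 1)·s = 0.
Eigenvalues: -1, 0.

-1, 0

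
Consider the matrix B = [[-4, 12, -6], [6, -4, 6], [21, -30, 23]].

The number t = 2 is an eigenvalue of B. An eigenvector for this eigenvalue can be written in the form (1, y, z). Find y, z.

We need (B - 2I)v = 0.
B - 2I = [[-6, 12, -6], [6, -6, 6], [21, -30, 21]].
Row 1: (-6)·1 + (12)·y + (-6)·z = 0
Row 2: (6)·1 + (-6)·y + (6)·z = 0
Row 3: (21)·1 + (-30)·y + (21)·z = 0
Solving gives y = 0, z = -1.
Check: B·(1, 0, -1) = (2, 0, -2) = 2·(1, 0, -1).

0, -1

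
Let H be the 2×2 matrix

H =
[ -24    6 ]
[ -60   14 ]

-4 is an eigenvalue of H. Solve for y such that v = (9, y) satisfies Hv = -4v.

30

We need (H + 4I)v = 0.
H + 4I = [[-20, 6], [-60, 18]].
Row 1: (-20)·9 + (6)·y = 0
Row 2: (-60)·9 + (18)·y = 0
Solving gives y = 30.
Check: H·(9, 30) = (-36, -120) = -4·(9, 30).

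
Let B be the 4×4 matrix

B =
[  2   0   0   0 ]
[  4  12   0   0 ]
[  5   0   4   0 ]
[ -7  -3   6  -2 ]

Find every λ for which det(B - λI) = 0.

-2, 2, 4, 12

B is lower triangular, so its eigenvalues are the diagonal entries.
Diagonal: 2, 12, 4, -2.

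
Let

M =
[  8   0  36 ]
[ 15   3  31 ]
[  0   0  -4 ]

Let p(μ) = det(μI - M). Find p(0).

p(0) = det(0·I − M) = det(−M) = (−1)^3·det(M).
det(M) = -96, so p(0) = 96.

96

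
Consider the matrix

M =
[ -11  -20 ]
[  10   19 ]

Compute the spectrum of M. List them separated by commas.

-1, 9

det(M - λI) = (-11 - λ)(19 - λ) - (-20)·(10) = λ^2 - 8λ - 9.
This factors as (λ + 1)·(λ - 9) = 0.
Eigenvalues: -1, 9.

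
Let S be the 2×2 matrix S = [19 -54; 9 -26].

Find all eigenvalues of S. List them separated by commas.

det(S - λI) = (19 - λ)(-26 - λ) - (-54)·(9) = λ^2 + 7λ - 8.
This factors as (λ + 8)·(λ - 1) = 0.
Eigenvalues: -8, 1.

-8, 1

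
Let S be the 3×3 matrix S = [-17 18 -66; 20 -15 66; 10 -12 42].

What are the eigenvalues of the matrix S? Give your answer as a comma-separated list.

-2, 3, 9

Compute the characteristic polynomial p(lambda) = det(lambda·I - S).
Cofactor expansion gives p(lambda) = lambda^3 - 10·lambda^2 + 3·lambda + 54.
Rational-root test: lambda = -2 gives p(-2) = 0.
Factor out (lambda + 2): p(lambda) = (lambda + 2)·(lambda^2 - 12·lambda + 27).
The quadratic factors as (lambda - 3)·(lambda - 9).
Eigenvalues: -2, 3, 9.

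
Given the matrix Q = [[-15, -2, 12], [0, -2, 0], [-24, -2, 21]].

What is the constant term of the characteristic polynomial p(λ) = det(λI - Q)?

p(0) = det(0·I − Q) = det(−Q) = (−1)^3·det(Q).
det(Q) = 54, so p(0) = -54.

-54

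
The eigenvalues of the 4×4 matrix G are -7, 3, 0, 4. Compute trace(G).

trace(G) is the sum of the eigenvalues: (-7) + (3) + (0) + (4) = 0.

0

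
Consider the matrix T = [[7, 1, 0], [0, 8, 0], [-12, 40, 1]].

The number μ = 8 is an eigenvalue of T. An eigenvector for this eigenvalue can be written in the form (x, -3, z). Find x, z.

We need (T - 8I)v = 0.
T - 8I = [[-1, 1, 0], [0, 0, 0], [-12, 40, -7]].
Row 1: (-1)·x + (1)·-3 + (0)·z = 0
Row 2: (0)·x + (0)·-3 + (0)·z = 0
Row 3: (-12)·x + (40)·-3 + (-7)·z = 0
Solving gives x = -3, z = -12.
Check: T·(-3, -3, -12) = (-24, -24, -96) = 8·(-3, -3, -12).

-3, -12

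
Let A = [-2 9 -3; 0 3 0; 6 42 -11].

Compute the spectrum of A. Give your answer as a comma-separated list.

-8, -5, 3

The characteristic polynomial is p(λ) = det(λI - A).
Expanding along the first row, p(λ) = λ^3 + 10λ^2 + λ - 120.
Try λ = 3: p(3) = 0, so 3 is a root.
Dividing by (λ - 3) leaves λ^2 + 13λ + 40.
The quadratic factors as (λ + 8)·(λ + 5).
Eigenvalues: -8, -5, 3.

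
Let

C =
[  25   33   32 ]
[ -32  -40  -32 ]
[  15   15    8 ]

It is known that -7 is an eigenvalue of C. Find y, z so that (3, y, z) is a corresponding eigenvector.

0, -3

We need (C + 7I)v = 0.
C + 7I = [[32, 33, 32], [-32, -33, -32], [15, 15, 15]].
Row 1: (32)·3 + (33)·y + (32)·z = 0
Row 2: (-32)·3 + (-33)·y + (-32)·z = 0
Row 3: (15)·3 + (15)·y + (15)·z = 0
Solving gives y = 0, z = -3.
Check: C·(3, 0, -3) = (-21, 0, 21) = -7·(3, 0, -3).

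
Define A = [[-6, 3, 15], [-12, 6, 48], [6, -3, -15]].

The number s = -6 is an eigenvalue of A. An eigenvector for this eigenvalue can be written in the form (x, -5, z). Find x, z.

We need (A + 6I)v = 0.
A + 6I = [[0, 3, 15], [-12, 12, 48], [6, -3, -9]].
Row 1: (0)·x + (3)·-5 + (15)·z = 0
Row 2: (-12)·x + (12)·-5 + (48)·z = 0
Row 3: (6)·x + (-3)·-5 + (-9)·z = 0
Solving gives x = -1, z = 1.
Check: A·(-1, -5, 1) = (6, 30, -6) = -6·(-1, -5, 1).

-1, 1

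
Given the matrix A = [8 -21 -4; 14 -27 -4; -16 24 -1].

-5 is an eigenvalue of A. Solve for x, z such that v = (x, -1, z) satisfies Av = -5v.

-1, 2

We need (A + 5I)v = 0.
A + 5I = [[13, -21, -4], [14, -22, -4], [-16, 24, 4]].
Row 1: (13)·x + (-21)·-1 + (-4)·z = 0
Row 2: (14)·x + (-22)·-1 + (-4)·z = 0
Row 3: (-16)·x + (24)·-1 + (4)·z = 0
Solving gives x = -1, z = 2.
Check: A·(-1, -1, 2) = (5, 5, -10) = -5·(-1, -1, 2).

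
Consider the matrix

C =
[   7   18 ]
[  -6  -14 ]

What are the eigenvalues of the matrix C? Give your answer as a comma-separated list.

-5, -2

det(C - lambda·I) = (7 - lambda)(-14 - lambda) - (18)·(-6) = lambda^2 + 7·lambda + 10.
This factors as (lambda + 5)·(lambda + 2) = 0.
Eigenvalues: -5, -2.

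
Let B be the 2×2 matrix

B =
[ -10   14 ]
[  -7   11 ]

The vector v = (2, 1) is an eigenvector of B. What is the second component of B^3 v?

-27

First find the eigenvalue: Bv = (-6, -3) = -3·(2, 1), so λ = -3.
Then B^3 v = λ^3·v = (-3)^3·(2, 1) = -27·(2, 1) = (-54, -27).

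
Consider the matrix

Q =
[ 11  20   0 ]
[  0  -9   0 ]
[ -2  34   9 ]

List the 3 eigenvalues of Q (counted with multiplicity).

Compute the characteristic polynomial p(t) = det(tI - Q).
Expanding along the first row, p(t) = t^3 - 11t^2 - 81t + 891.
Since p(-9) = 0, t = -9 is a root.
Dividing by (t + 9) leaves t^2 - 20t + 99.
The quadratic factors as (t - 9)·(t - 11).
Eigenvalues: -9, 9, 11.

-9, 9, 11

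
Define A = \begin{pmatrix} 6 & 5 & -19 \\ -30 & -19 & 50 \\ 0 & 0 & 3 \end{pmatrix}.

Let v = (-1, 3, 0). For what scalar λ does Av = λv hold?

-9

Compute Av: A·(-1, 3, 0) = (9, -27, 0).
Since Av = λv, compare component 1: 9 = λ·-1, so λ = -9.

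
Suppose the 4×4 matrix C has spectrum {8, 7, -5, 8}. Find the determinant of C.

-2240

det(C) is the product of the eigenvalues: (8) · (7) · (-5) · (8) = -2240.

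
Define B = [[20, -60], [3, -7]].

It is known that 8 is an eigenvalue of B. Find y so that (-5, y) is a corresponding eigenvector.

-1

We need (B - 8I)v = 0.
B - 8I = [[12, -60], [3, -15]].
Row 1: (12)·-5 + (-60)·y = 0
Row 2: (3)·-5 + (-15)·y = 0
Solving gives y = -1.
Check: B·(-5, -1) = (-40, -8) = 8·(-5, -1).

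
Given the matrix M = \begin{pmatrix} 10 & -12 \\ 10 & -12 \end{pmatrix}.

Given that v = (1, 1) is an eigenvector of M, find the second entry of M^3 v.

-8

First find the eigenvalue: Mv = (-2, -2) = -2·(1, 1), so λ = -2.
Then M^3 v = λ^3·v = (-2)^3·(1, 1) = -8·(1, 1) = (-8, -8).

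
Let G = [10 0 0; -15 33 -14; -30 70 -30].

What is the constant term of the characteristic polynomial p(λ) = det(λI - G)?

100

p(0) = det(0·I − G) = det(−G) = (−1)^3·det(G).
det(G) = -100, so p(0) = 100.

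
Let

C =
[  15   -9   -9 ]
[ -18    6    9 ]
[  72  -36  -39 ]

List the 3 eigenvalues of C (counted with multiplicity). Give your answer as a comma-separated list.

-12, -3, -3

The characteristic polynomial is p(λ) = det(λI - C).
Cofactor expansion gives p(λ) = λ^3 + 18λ^2 + 81λ + 108.
Rational-root test: λ = -12 gives p(-12) = 0.
Factor out (λ + 12): p(λ) = (λ + 12)·(λ^2 + 6λ + 9).
The quadratic factor is (λ + 3)^2.
Eigenvalues: -12, -3, -3.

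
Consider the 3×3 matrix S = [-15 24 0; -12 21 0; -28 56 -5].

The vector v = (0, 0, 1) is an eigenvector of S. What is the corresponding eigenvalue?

-5

Compute Sv: S·(0, 0, 1) = (0, 0, -5).
Since Sv = λv, compare component 3: -5 = λ·1, so λ = -5.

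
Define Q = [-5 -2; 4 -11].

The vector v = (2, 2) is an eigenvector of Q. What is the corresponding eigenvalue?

-7

Compute Qv: Q·(2, 2) = (-14, -14).
Since Qv = λv, compare component 1: -14 = λ·2, so λ = -7.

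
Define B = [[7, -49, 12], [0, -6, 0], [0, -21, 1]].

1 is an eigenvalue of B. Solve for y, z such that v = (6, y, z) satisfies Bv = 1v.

0, -3

We need (B - 1I)v = 0.
B - 1I = [[6, -49, 12], [0, -7, 0], [0, -21, 0]].
Row 1: (6)·6 + (-49)·y + (12)·z = 0
Row 2: (0)·6 + (-7)·y + (0)·z = 0
Row 3: (0)·6 + (-21)·y + (0)·z = 0
Solving gives y = 0, z = -3.
Check: B·(6, 0, -3) = (6, 0, -3) = 1·(6, 0, -3).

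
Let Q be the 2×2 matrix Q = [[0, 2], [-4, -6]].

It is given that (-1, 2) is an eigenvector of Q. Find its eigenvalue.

Compute Qv: Q·(-1, 2) = (4, -8).
Since Qv = λv, compare component 1: 4 = λ·-1, so λ = -4.

-4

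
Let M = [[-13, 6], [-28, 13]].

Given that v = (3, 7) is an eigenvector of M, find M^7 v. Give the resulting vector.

(3, 7)

First find the eigenvalue: Mv = (3, 7) = 1·(3, 7), so λ = 1.
Then M^7 v = λ^7·v = 1^7·(3, 7) = 1·(3, 7) = (3, 7).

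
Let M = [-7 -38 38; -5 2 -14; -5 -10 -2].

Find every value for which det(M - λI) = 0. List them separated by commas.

-12, -7, 12

Compute the characteristic polynomial p(r) = det(rI - M).
Cofactor expansion gives p(r) = r^3 + 7r^2 - 144r - 1008.
Since p(12) = 0, r = 12 is a root.
Factor out (r - 12): p(r) = (r - 12)·(r^2 + 19r + 84).
The quadratic factors as (r + 12)·(r + 7).
Eigenvalues: -12, -7, 12.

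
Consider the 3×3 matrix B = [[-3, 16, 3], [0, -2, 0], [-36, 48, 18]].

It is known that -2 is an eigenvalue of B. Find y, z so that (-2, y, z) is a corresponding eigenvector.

1, -6

We need (B + 2I)v = 0.
B + 2I = [[-1, 16, 3], [0, 0, 0], [-36, 48, 20]].
Row 1: (-1)·-2 + (16)·y + (3)·z = 0
Row 2: (0)·-2 + (0)·y + (0)·z = 0
Row 3: (-36)·-2 + (48)·y + (20)·z = 0
Solving gives y = 1, z = -6.
Check: B·(-2, 1, -6) = (4, -2, 12) = -2·(-2, 1, -6).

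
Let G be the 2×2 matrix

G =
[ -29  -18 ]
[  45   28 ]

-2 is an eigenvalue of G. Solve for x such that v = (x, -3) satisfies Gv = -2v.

2

We need (G + 2I)v = 0.
G + 2I = [[-27, -18], [45, 30]].
Row 1: (-27)·x + (-18)·-3 = 0
Row 2: (45)·x + (30)·-3 = 0
Solving gives x = 2.
Check: G·(2, -3) = (-4, 6) = -2·(2, -3).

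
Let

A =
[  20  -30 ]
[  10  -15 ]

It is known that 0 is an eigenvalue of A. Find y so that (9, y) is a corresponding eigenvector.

We need (A)v = 0.
A = [[20, -30], [10, -15]].
Row 1: (20)·9 + (-30)·y = 0
Row 2: (10)·9 + (-15)·y = 0
Solving gives y = 6.
Check: A·(9, 6) = (0, 0) = 0·(9, 6).

6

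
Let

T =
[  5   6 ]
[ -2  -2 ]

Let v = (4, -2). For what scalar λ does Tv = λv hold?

Compute Tv: T·(4, -2) = (8, -4).
Since Tv = λv, compare component 1: 8 = λ·4, so λ = 2.

2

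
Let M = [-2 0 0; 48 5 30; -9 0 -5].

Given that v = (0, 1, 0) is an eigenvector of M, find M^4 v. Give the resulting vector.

(0, 625, 0)

First find the eigenvalue: Mv = (0, 5, 0) = 5·(0, 1, 0), so λ = 5.
Then M^4 v = λ^4·v = 5^4·(0, 1, 0) = 625·(0, 1, 0) = (0, 625, 0).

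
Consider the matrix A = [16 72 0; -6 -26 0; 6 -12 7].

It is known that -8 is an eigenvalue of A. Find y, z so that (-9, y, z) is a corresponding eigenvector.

We need (A + 8I)v = 0.
A + 8I = [[24, 72, 0], [-6, -18, 0], [6, -12, 15]].
Row 1: (24)·-9 + (72)·y + (0)·z = 0
Row 2: (-6)·-9 + (-18)·y + (0)·z = 0
Row 3: (6)·-9 + (-12)·y + (15)·z = 0
Solving gives y = 3, z = 6.
Check: A·(-9, 3, 6) = (72, -24, -48) = -8·(-9, 3, 6).

3, 6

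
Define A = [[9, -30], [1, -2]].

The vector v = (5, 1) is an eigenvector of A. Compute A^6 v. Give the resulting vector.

(3645, 729)

First find the eigenvalue: Av = (15, 3) = 3·(5, 1), so λ = 3.
Then A^6 v = λ^6·v = 3^6·(5, 1) = 729·(5, 1) = (3645, 729).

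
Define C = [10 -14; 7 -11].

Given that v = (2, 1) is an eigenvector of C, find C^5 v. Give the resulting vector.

(486, 243)

First find the eigenvalue: Cv = (6, 3) = 3·(2, 1), so λ = 3.
Then C^5 v = λ^5·v = 3^5·(2, 1) = 243·(2, 1) = (486, 243).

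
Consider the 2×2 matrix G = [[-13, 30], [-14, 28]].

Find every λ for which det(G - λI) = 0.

det(G - rI) = (-13 - r)(28 - r) - (30)·(-14) = r^2 - 15r + 56.
This factors as (r - 7)·(r - 8) = 0.
Eigenvalues: 7, 8.

7, 8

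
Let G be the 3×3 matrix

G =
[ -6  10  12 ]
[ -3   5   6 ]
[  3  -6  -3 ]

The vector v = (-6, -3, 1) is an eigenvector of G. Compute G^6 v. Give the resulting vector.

(-4374, -2187, 729)

First find the eigenvalue: Gv = (18, 9, -3) = -3·(-6, -3, 1), so λ = -3.
Then G^6 v = λ^6·v = (-3)^6·(-6, -3, 1) = 729·(-6, -3, 1) = (-4374, -2187, 729).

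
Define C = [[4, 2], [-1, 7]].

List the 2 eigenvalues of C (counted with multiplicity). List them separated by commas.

det(C - λI) = (4 - λ)(7 - λ) - (2)·(-1) = λ^2 - 11λ + 30.
This factors as (λ - 5)·(λ - 6) = 0.
Eigenvalues: 5, 6.

5, 6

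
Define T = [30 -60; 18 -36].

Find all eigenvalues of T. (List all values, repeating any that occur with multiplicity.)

-6, 0

det(T - μI) = (30 - μ)(-36 - μ) - (-60)·(18) = μ^2 + 6μ.
This factors as (μ + 6)·μ = 0.
Eigenvalues: -6, 0.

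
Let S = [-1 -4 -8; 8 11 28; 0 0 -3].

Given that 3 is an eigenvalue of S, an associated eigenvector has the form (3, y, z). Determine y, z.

We need (S - 3I)v = 0.
S - 3I = [[-4, -4, -8], [8, 8, 28], [0, 0, -6]].
Row 1: (-4)·3 + (-4)·y + (-8)·z = 0
Row 2: (8)·3 + (8)·y + (28)·z = 0
Row 3: (0)·3 + (0)·y + (-6)·z = 0
Solving gives y = -3, z = 0.
Check: S·(3, -3, 0) = (9, -9, 0) = 3·(3, -3, 0).

-3, 0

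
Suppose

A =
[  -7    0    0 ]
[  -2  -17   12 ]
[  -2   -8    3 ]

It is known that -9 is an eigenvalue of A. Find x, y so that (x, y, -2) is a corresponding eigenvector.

We need (A + 9I)v = 0.
A + 9I = [[2, 0, 0], [-2, -8, 12], [-2, -8, 12]].
Row 1: (2)·x + (0)·y + (0)·-2 = 0
Row 2: (-2)·x + (-8)·y + (12)·-2 = 0
Row 3: (-2)·x + (-8)·y + (12)·-2 = 0
Solving gives x = 0, y = -3.
Check: A·(0, -3, -2) = (0, 27, 18) = -9·(0, -3, -2).

0, -3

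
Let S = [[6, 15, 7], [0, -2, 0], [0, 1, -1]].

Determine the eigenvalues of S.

-2, -1, 6

Compute the characteristic polynomial p(μ) = det(μI - S).
Cofactor expansion gives p(μ) = μ^3 - 3μ^2 - 16μ - 12.
Rational-root test: μ = -1 gives p(-1) = 0.
Dividing by (μ + 1) leaves μ^2 - 4μ - 12.
The quadratic factors as (μ + 2)·(μ - 6).
Eigenvalues: -2, -1, 6.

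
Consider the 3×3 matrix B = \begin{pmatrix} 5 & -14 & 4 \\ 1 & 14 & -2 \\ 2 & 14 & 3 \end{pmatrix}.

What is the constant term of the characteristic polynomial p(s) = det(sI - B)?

-392

p(0) = det(0·I − B) = det(−B) = (−1)^3·det(B).
det(B) = 392, so p(0) = -392.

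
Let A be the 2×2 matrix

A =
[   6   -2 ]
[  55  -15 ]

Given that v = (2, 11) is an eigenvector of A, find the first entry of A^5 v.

First find the eigenvalue: Av = (-10, -55) = -5·(2, 11), so λ = -5.
Then A^5 v = λ^5·v = (-5)^5·(2, 11) = -3125·(2, 11) = (-6250, -34375).

-6250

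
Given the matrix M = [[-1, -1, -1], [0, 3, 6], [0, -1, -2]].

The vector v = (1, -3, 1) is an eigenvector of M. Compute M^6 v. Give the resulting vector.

First find the eigenvalue: Mv = (1, -3, 1) = 1·(1, -3, 1), so λ = 1.
Then M^6 v = λ^6·v = 1^6·(1, -3, 1) = 1·(1, -3, 1) = (1, -3, 1).

(1, -3, 1)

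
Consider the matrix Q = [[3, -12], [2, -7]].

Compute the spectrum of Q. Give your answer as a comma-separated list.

-3, -1

det(Q - rI) = (3 - r)(-7 - r) - (-12)·(2) = r^2 + 4r + 3.
This factors as (r + 3)·(r + 1) = 0.
Eigenvalues: -3, -1.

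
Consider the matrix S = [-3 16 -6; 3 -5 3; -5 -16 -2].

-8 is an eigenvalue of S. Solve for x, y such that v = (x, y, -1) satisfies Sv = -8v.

We need (S + 8I)v = 0.
S + 8I = [[5, 16, -6], [3, 3, 3], [-5, -16, 6]].
Row 1: (5)·x + (16)·y + (-6)·-1 = 0
Row 2: (3)·x + (3)·y + (3)·-1 = 0
Row 3: (-5)·x + (-16)·y + (6)·-1 = 0
Solving gives x = 2, y = -1.
Check: S·(2, -1, -1) = (-16, 8, 8) = -8·(2, -1, -1).

2, -1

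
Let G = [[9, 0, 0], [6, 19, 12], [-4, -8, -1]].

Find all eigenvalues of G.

The characteristic polynomial is p(λ) = det(λI - G).
Cofactor expansion gives p(λ) = λ^3 - 27λ^2 + 239λ - 693.
Rational-root test: λ = 7 gives p(7) = 0.
Dividing by (λ - 7) leaves λ^2 - 20λ + 99.
The quadratic factors as (λ - 9)·(λ - 11).
Eigenvalues: 7, 9, 11.

7, 9, 11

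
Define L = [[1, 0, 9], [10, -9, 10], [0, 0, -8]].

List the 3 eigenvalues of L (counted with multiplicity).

-9, -8, 1

Compute the characteristic polynomial p(λ) = det(λI - L).
Expanding along the first row, p(λ) = λ^3 + 16λ^2 + 55λ - 72.
Try λ = 1: p(1) = 0, so 1 is a root.
Dividing by (λ - 1) leaves λ^2 + 17λ + 72.
The quadratic factors as (λ + 9)·(λ + 8).
Eigenvalues: -9, -8, 1.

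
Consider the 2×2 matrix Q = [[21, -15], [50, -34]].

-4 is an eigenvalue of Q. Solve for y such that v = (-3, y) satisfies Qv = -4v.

We need (Q + 4I)v = 0.
Q + 4I = [[25, -15], [50, -30]].
Row 1: (25)·-3 + (-15)·y = 0
Row 2: (50)·-3 + (-30)·y = 0
Solving gives y = -5.
Check: Q·(-3, -5) = (12, 20) = -4·(-3, -5).

-5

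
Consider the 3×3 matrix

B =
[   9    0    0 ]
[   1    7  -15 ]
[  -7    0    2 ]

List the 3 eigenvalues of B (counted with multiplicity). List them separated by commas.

2, 7, 9

The characteristic polynomial is p(lambda) = det(lambda·I - B).
Cofactor expansion gives p(lambda) = lambda^3 - 18·lambda^2 + 95·lambda - 126.
Try lambda = 9: p(9) = 0, so 9 is a root.
Factor out (lambda - 9): p(lambda) = (lambda - 9)·(lambda^2 - 9·lambda + 14).
The quadratic factors as (lambda - 2)·(lambda - 7).
Eigenvalues: 2, 7, 9.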